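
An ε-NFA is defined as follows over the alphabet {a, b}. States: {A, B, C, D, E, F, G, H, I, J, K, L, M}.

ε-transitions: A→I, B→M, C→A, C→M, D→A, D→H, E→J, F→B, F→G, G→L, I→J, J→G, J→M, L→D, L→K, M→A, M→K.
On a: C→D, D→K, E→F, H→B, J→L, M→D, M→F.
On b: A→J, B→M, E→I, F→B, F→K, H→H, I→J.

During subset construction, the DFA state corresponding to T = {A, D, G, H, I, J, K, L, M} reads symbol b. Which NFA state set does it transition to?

A on b → {J}.
H on b → {H}.
I on b → {J}.
No b-transition from D, G, J, K, L, M.
Union after reading b: {H, J}.
Now take the ε-closure:
From J via ε: add G, M.
From G via ε: add L.
From M via ε: add A, K.
From A via ε: add I.
From L via ε: add D.
No new states can be added; the closed set is {A, D, G, H, I, J, K, L, M}.

{A, D, G, H, I, J, K, L, M}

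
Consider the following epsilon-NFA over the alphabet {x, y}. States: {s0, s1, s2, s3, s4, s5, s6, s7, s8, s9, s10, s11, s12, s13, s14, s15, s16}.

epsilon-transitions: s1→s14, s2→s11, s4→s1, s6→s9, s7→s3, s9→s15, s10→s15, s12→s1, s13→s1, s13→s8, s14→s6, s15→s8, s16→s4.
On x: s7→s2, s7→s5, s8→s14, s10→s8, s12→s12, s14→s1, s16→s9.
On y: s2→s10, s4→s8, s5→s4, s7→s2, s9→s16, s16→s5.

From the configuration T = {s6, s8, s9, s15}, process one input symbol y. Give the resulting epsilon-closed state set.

s9 on y → {s16}.
No y-transition from s6, s8, s15.
Union after reading y: {s16}.
Now take the epsilon-closure:
From s16 via epsilon: add s4.
From s4 via epsilon: add s1.
From s1 via epsilon: add s14.
From s14 via epsilon: add s6.
From s6 via epsilon: add s9.
From s9 via epsilon: add s15.
From s15 via epsilon: add s8.
No new states can be added; the closed set is {s1, s4, s6, s8, s9, s14, s15, s16}.

{s1, s4, s6, s8, s9, s14, s15, s16}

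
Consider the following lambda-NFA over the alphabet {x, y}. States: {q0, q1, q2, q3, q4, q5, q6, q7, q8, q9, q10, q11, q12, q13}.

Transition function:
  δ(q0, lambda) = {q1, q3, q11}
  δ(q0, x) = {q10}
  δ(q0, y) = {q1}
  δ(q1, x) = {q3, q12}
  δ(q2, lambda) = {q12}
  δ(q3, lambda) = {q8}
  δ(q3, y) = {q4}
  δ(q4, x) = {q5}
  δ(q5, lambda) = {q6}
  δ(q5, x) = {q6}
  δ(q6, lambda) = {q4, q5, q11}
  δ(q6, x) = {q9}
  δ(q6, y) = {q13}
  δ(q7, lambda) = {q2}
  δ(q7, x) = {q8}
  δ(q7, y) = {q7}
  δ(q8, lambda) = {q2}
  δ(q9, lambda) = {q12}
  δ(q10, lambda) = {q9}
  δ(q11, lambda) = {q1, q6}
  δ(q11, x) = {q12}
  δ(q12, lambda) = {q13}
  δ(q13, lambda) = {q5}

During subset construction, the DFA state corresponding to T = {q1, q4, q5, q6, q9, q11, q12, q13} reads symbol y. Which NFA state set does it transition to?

{q1, q4, q5, q6, q11, q13}

q6 on y → {q13}.
No y-transition from q1, q4, q5, q9, q11, q12, q13.
Union after reading y: {q13}.
Now take the lambda-closure:
From q13 via lambda: add q5.
From q5 via lambda: add q6.
From q6 via lambda: add q4, q11.
From q11 via lambda: add q1.
No new states can be added; the closed set is {q1, q4, q5, q6, q11, q13}.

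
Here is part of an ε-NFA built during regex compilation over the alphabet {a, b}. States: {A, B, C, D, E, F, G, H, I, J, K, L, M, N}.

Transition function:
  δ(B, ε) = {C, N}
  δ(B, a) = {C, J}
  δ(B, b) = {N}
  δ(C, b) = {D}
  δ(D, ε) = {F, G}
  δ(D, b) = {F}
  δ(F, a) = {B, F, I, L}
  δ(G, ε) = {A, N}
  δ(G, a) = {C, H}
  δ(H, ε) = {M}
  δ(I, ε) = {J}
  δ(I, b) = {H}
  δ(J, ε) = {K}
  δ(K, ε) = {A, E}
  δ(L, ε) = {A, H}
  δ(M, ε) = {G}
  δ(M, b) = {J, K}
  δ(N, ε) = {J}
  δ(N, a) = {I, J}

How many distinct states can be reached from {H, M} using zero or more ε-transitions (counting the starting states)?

Start with {H, M}.
From M via ε: add G.
From G via ε: add A, N.
From N via ε: add J.
From J via ε: add K.
From K via ε: add E.
ε-closure = {A, E, G, H, J, K, M, N}, which has 8 states.

8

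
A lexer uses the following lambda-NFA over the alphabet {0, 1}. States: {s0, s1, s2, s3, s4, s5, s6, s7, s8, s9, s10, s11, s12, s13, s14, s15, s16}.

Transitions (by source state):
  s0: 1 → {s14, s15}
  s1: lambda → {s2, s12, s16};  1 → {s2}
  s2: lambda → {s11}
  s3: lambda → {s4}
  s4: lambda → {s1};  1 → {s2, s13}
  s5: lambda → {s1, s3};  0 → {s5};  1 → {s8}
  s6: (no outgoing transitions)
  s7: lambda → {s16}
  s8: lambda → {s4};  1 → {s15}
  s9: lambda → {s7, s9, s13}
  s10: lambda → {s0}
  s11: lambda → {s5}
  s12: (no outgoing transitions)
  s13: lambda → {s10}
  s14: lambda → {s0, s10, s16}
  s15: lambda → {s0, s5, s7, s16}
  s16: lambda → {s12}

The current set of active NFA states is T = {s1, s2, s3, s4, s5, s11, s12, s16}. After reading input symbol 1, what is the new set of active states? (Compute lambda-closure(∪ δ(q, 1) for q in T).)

{s0, s1, s2, s3, s4, s5, s8, s10, s11, s12, s13, s16}

s1 on 1 → {s2}.
s4 on 1 → {s2, s13}.
s5 on 1 → {s8}.
No 1-transition from s2, s3, s11, s12, s16.
Union after reading 1: {s2, s8, s13}.
Now take the lambda-closure:
From s2 via lambda: add s11.
From s8 via lambda: add s4.
From s13 via lambda: add s10.
From s4 via lambda: add s1.
From s10 via lambda: add s0.
From s11 via lambda: add s5.
From s1 via lambda: add s12, s16.
From s5 via lambda: add s3.
No new states can be added; the closed set is {s0, s1, s2, s3, s4, s5, s8, s10, s11, s12, s13, s16}.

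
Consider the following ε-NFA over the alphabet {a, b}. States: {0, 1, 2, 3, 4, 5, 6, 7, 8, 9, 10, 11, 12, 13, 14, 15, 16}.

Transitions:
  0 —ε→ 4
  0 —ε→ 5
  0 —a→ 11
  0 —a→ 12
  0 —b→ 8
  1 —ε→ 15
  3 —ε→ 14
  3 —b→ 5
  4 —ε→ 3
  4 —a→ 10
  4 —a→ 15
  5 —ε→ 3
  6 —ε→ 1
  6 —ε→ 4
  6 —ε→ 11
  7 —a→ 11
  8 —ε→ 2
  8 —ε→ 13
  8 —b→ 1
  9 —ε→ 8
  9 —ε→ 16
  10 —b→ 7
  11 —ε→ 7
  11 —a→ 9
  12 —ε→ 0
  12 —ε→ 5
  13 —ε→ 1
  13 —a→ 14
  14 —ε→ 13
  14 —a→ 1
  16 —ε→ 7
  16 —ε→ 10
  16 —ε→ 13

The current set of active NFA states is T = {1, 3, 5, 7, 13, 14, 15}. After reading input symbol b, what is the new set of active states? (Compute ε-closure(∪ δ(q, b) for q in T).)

3 on b → {5}.
No b-transition from 1, 5, 7, 13, 14, 15.
Union after reading b: {5}.
Now take the ε-closure:
From 5 via ε: add 3.
From 3 via ε: add 14.
From 14 via ε: add 13.
From 13 via ε: add 1.
From 1 via ε: add 15.
No new states can be added; the closed set is {1, 3, 5, 13, 14, 15}.

{1, 3, 5, 13, 14, 15}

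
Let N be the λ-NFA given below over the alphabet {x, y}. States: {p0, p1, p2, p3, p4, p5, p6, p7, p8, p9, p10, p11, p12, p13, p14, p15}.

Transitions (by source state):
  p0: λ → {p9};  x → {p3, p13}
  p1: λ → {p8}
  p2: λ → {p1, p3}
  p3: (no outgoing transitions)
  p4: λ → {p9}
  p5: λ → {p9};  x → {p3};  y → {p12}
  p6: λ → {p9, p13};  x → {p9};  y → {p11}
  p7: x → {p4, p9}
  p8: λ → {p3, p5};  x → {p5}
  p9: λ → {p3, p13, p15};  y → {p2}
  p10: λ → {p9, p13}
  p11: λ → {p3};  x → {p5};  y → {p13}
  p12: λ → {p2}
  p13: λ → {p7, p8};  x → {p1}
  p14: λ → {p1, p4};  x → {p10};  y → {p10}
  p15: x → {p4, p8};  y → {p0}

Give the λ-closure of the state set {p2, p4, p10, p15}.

{p1, p2, p3, p4, p5, p7, p8, p9, p10, p13, p15}

Start with {p2, p4, p10, p15}.
From p2 via λ: add p1, p3.
From p4 via λ: add p9.
From p10 via λ: add p13.
From p1 via λ: add p8.
From p13 via λ: add p7.
From p8 via λ: add p5.
No new states can be added; the closed set is {p1, p2, p3, p4, p5, p7, p8, p9, p10, p13, p15}.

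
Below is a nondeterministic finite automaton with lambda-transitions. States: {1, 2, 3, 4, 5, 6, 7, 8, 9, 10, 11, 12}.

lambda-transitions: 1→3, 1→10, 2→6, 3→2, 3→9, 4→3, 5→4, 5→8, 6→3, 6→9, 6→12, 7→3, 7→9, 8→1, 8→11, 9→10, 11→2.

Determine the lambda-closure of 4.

{2, 3, 4, 6, 9, 10, 12}

Start with {4}.
From 4 via lambda: add 3.
From 3 via lambda: add 2, 9.
From 2 via lambda: add 6.
From 9 via lambda: add 10.
From 6 via lambda: add 12.
No new states can be added; the closed set is {2, 3, 4, 6, 9, 10, 12}.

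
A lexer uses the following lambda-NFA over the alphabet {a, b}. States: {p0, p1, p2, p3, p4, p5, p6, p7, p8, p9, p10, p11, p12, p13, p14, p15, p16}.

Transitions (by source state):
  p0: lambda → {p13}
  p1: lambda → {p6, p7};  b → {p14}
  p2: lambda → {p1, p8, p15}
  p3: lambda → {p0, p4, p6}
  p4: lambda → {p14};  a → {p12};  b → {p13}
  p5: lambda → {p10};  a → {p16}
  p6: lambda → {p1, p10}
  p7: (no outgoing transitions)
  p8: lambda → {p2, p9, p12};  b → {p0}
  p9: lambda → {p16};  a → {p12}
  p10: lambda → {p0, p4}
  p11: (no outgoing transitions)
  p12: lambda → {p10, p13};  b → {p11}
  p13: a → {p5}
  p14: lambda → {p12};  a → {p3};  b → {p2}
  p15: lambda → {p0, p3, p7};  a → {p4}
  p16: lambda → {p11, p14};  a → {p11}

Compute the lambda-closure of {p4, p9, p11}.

Start with {p4, p9, p11}.
From p4 via lambda: add p14.
From p9 via lambda: add p16.
From p14 via lambda: add p12.
From p12 via lambda: add p10, p13.
From p10 via lambda: add p0.
No new states can be added; the closed set is {p0, p4, p9, p10, p11, p12, p13, p14, p16}.

{p0, p4, p9, p10, p11, p12, p13, p14, p16}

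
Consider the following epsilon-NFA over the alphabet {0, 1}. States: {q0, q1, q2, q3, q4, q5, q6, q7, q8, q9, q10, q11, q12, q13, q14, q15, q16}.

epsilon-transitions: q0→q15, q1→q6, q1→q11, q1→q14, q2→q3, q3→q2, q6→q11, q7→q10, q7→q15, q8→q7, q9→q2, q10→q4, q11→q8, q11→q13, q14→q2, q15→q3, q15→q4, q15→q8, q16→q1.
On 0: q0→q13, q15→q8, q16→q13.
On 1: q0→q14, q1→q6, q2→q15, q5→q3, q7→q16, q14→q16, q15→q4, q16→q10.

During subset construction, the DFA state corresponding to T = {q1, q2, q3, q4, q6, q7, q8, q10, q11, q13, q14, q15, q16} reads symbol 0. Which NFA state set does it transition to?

{q2, q3, q4, q7, q8, q10, q13, q15}

q15 on 0 → {q8}.
q16 on 0 → {q13}.
No 0-transition from q1, q2, q3, q4, q6, q7, q8, q10, q11, q13, q14.
Union after reading 0: {q8, q13}.
Now take the epsilon-closure:
From q8 via epsilon: add q7.
From q7 via epsilon: add q10, q15.
From q10 via epsilon: add q4.
From q15 via epsilon: add q3.
From q3 via epsilon: add q2.
No new states can be added; the closed set is {q2, q3, q4, q7, q8, q10, q13, q15}.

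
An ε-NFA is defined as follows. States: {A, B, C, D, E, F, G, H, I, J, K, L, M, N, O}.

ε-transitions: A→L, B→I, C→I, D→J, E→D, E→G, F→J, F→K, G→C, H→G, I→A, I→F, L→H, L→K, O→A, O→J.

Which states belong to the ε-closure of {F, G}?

{A, C, F, G, H, I, J, K, L}

Start with {F, G}.
From F via ε: add J, K.
From G via ε: add C.
From C via ε: add I.
From I via ε: add A.
From A via ε: add L.
From L via ε: add H.
No new states can be added; the closed set is {A, C, F, G, H, I, J, K, L}.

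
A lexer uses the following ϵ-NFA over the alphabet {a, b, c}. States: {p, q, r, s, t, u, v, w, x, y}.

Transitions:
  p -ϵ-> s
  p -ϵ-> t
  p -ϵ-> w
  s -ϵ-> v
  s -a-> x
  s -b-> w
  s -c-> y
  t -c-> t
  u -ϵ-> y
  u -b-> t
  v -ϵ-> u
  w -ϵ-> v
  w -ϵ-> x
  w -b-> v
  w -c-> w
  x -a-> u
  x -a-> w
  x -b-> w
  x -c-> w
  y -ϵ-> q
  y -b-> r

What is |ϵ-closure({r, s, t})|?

Start with {r, s, t}.
From s via ϵ: add v.
From v via ϵ: add u.
From u via ϵ: add y.
From y via ϵ: add q.
ϵ-closure = {q, r, s, t, u, v, y}, which has 7 states.

7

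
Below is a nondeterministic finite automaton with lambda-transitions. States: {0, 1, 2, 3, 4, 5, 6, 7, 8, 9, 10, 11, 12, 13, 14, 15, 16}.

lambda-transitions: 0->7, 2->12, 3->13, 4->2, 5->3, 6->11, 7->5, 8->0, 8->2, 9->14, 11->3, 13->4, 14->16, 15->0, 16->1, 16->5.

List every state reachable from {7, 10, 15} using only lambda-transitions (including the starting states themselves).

{0, 2, 3, 4, 5, 7, 10, 12, 13, 15}

Start with {7, 10, 15}.
From 7 via lambda: add 5.
From 15 via lambda: add 0.
From 5 via lambda: add 3.
From 3 via lambda: add 13.
From 13 via lambda: add 4.
From 4 via lambda: add 2.
From 2 via lambda: add 12.
No new states can be added; the closed set is {0, 2, 3, 4, 5, 7, 10, 12, 13, 15}.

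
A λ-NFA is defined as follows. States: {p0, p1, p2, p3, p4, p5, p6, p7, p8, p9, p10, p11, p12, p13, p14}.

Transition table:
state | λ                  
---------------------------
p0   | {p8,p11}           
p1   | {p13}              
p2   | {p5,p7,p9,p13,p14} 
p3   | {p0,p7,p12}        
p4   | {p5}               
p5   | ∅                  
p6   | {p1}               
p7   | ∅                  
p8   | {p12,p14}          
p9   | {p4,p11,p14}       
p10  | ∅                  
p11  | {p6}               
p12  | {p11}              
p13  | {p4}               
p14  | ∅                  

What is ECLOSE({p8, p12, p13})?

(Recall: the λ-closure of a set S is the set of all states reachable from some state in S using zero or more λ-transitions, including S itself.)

{p1, p4, p5, p6, p8, p11, p12, p13, p14}

Start with {p8, p12, p13}.
From p8 via λ: add p14.
From p12 via λ: add p11.
From p13 via λ: add p4.
From p4 via λ: add p5.
From p11 via λ: add p6.
From p6 via λ: add p1.
No new states can be added; the closed set is {p1, p4, p5, p6, p8, p11, p12, p13, p14}.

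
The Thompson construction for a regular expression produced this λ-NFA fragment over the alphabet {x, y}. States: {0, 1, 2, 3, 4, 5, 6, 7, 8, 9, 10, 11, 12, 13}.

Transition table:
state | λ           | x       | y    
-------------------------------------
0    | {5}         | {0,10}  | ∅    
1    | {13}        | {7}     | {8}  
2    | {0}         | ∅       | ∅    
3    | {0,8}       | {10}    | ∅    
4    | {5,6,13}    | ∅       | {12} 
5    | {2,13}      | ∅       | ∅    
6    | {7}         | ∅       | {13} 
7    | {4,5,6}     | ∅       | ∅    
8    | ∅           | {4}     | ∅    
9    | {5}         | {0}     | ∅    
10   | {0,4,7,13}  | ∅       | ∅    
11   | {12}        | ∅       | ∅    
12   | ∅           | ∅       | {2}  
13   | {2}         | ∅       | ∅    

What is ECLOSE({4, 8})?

Start with {4, 8}.
From 4 via λ: add 5, 6, 13.
From 5 via λ: add 2.
From 6 via λ: add 7.
From 2 via λ: add 0.
No new states can be added; the closed set is {0, 2, 4, 5, 6, 7, 8, 13}.

{0, 2, 4, 5, 6, 7, 8, 13}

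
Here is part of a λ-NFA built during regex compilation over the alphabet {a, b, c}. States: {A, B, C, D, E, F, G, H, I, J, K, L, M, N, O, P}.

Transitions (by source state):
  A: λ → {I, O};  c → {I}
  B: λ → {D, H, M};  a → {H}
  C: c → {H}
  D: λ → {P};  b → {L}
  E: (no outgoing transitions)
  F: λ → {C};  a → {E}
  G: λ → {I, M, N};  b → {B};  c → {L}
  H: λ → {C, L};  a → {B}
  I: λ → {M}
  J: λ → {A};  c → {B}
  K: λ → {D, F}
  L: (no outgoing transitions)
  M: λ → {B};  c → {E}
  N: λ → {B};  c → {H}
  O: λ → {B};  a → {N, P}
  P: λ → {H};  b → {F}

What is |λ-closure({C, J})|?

11

Start with {C, J}.
From J via λ: add A.
From A via λ: add I, O.
From I via λ: add M.
From O via λ: add B.
From B via λ: add D, H.
From D via λ: add P.
From H via λ: add L.
λ-closure = {A, B, C, D, H, I, J, L, M, O, P}, which has 11 states.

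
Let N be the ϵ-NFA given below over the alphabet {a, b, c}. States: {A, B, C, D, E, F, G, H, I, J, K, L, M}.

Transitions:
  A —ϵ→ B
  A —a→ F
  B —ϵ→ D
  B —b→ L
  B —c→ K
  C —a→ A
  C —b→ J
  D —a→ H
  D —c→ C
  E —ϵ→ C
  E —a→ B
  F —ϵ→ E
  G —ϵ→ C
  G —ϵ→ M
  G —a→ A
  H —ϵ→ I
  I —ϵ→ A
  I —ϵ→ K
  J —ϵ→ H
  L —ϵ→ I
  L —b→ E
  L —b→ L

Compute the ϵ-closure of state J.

Start with {J}.
From J via ϵ: add H.
From H via ϵ: add I.
From I via ϵ: add A, K.
From A via ϵ: add B.
From B via ϵ: add D.
No new states can be added; the closed set is {A, B, D, H, I, J, K}.

{A, B, D, H, I, J, K}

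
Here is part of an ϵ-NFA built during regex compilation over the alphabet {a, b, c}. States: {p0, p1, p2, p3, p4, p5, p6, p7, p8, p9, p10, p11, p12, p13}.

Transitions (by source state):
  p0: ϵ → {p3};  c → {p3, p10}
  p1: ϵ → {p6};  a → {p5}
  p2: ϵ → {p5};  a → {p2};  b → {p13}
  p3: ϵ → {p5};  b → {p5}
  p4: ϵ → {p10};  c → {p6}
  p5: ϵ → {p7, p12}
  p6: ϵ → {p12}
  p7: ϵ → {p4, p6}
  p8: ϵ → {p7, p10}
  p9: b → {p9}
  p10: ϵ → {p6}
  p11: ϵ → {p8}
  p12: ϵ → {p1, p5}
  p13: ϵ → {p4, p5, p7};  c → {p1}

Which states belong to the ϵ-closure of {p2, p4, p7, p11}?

Start with {p2, p4, p7, p11}.
From p2 via ϵ: add p5.
From p4 via ϵ: add p10.
From p7 via ϵ: add p6.
From p11 via ϵ: add p8.
From p5 via ϵ: add p12.
From p12 via ϵ: add p1.
No new states can be added; the closed set is {p1, p2, p4, p5, p6, p7, p8, p10, p11, p12}.

{p1, p2, p4, p5, p6, p7, p8, p10, p11, p12}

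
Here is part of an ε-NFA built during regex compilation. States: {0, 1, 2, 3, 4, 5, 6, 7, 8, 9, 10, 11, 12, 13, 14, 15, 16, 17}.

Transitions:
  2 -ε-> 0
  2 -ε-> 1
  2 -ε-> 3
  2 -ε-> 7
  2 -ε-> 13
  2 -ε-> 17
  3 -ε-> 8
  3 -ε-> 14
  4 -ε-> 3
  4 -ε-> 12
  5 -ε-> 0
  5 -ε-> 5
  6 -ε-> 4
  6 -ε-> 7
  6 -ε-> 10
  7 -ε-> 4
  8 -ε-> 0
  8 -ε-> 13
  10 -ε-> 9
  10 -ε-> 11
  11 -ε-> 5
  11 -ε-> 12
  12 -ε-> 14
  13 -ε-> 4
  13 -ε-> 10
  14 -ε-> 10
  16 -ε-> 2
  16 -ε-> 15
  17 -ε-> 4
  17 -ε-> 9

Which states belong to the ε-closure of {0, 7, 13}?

{0, 3, 4, 5, 7, 8, 9, 10, 11, 12, 13, 14}

Start with {0, 7, 13}.
From 7 via ε: add 4.
From 13 via ε: add 10.
From 4 via ε: add 3, 12.
From 10 via ε: add 9, 11.
From 3 via ε: add 8, 14.
From 11 via ε: add 5.
No new states can be added; the closed set is {0, 3, 4, 5, 7, 8, 9, 10, 11, 12, 13, 14}.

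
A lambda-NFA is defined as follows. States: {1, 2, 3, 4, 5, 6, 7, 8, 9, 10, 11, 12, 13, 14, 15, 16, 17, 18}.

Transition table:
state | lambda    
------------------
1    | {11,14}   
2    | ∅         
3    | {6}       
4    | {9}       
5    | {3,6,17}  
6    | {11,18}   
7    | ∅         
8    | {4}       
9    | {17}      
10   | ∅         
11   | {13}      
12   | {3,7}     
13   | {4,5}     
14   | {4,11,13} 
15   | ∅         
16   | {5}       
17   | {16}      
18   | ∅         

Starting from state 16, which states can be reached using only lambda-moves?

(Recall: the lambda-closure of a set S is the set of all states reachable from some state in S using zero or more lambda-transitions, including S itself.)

{3, 4, 5, 6, 9, 11, 13, 16, 17, 18}

Start with {16}.
From 16 via lambda: add 5.
From 5 via lambda: add 3, 6, 17.
From 6 via lambda: add 11, 18.
From 11 via lambda: add 13.
From 13 via lambda: add 4.
From 4 via lambda: add 9.
No new states can be added; the closed set is {3, 4, 5, 6, 9, 11, 13, 16, 17, 18}.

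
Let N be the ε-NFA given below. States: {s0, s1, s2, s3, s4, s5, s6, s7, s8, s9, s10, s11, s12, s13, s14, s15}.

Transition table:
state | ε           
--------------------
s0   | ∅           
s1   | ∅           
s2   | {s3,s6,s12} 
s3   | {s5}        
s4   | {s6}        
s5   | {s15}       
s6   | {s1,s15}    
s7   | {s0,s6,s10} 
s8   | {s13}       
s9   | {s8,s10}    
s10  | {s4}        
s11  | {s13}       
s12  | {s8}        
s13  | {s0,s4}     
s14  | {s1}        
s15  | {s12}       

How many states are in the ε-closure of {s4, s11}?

Start with {s4, s11}.
From s4 via ε: add s6.
From s11 via ε: add s13.
From s6 via ε: add s1, s15.
From s13 via ε: add s0.
From s15 via ε: add s12.
From s12 via ε: add s8.
ε-closure = {s0, s1, s4, s6, s8, s11, s12, s13, s15}, which has 9 states.

9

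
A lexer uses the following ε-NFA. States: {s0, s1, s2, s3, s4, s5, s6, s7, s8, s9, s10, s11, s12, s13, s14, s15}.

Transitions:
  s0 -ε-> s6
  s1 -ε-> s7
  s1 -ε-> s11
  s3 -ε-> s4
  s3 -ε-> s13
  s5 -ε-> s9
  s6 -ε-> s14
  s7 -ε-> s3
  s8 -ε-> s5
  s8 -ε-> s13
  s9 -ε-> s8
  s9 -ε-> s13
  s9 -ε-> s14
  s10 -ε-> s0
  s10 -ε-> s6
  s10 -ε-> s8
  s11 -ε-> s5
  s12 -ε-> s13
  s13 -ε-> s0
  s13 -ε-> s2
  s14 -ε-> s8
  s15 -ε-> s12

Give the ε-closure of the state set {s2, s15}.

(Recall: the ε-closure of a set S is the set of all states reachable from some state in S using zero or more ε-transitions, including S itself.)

Start with {s2, s15}.
From s15 via ε: add s12.
From s12 via ε: add s13.
From s13 via ε: add s0.
From s0 via ε: add s6.
From s6 via ε: add s14.
From s14 via ε: add s8.
From s8 via ε: add s5.
From s5 via ε: add s9.
No new states can be added; the closed set is {s0, s2, s5, s6, s8, s9, s12, s13, s14, s15}.

{s0, s2, s5, s6, s8, s9, s12, s13, s14, s15}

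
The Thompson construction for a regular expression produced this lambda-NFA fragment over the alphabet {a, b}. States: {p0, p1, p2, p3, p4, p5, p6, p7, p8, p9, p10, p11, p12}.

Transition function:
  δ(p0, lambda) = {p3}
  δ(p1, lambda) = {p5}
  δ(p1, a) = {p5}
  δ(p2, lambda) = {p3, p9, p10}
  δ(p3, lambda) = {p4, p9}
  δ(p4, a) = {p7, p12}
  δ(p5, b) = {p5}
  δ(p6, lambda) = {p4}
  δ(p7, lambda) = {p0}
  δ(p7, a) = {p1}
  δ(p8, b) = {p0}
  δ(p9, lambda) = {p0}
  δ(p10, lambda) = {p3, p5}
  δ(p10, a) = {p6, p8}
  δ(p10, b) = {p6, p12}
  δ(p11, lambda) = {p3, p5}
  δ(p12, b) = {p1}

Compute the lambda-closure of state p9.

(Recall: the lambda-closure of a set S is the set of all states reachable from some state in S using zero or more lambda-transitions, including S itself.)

{p0, p3, p4, p9}

Start with {p9}.
From p9 via lambda: add p0.
From p0 via lambda: add p3.
From p3 via lambda: add p4.
No new states can be added; the closed set is {p0, p3, p4, p9}.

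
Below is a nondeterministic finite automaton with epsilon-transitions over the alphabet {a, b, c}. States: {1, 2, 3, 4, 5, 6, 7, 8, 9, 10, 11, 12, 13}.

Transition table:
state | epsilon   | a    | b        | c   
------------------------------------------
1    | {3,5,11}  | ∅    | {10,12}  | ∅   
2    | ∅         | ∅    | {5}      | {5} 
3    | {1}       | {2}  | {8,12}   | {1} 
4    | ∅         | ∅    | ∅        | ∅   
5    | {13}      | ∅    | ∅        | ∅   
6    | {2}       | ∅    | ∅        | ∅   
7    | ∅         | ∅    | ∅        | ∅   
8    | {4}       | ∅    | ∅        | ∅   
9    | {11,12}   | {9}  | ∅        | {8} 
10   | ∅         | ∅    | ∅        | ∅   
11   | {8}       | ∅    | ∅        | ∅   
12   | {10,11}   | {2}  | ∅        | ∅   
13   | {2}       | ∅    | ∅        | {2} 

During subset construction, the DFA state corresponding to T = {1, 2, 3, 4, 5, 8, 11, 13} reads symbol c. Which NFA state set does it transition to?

{1, 2, 3, 4, 5, 8, 11, 13}

2 on c → {5}.
3 on c → {1}.
13 on c → {2}.
No c-transition from 1, 4, 5, 8, 11.
Union after reading c: {1, 2, 5}.
Now take the epsilon-closure:
From 1 via epsilon: add 3, 11.
From 5 via epsilon: add 13.
From 11 via epsilon: add 8.
From 8 via epsilon: add 4.
No new states can be added; the closed set is {1, 2, 3, 4, 5, 8, 11, 13}.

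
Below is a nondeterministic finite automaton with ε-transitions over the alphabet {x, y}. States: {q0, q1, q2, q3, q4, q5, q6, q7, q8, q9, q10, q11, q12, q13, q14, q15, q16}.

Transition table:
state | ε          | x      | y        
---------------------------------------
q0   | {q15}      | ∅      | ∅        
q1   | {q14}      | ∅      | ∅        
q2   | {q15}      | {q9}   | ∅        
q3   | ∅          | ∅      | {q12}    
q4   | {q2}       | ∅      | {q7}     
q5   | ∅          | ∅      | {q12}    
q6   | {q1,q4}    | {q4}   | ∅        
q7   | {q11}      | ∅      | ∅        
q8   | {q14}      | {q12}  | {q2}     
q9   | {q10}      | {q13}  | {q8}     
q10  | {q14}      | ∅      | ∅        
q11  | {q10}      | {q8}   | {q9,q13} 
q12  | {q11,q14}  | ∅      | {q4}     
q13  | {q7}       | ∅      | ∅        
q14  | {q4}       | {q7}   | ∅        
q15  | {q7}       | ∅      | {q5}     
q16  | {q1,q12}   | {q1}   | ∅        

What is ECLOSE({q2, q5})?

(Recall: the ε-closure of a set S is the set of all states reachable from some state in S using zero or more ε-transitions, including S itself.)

{q2, q4, q5, q7, q10, q11, q14, q15}

Start with {q2, q5}.
From q2 via ε: add q15.
From q15 via ε: add q7.
From q7 via ε: add q11.
From q11 via ε: add q10.
From q10 via ε: add q14.
From q14 via ε: add q4.
No new states can be added; the closed set is {q2, q4, q5, q7, q10, q11, q14, q15}.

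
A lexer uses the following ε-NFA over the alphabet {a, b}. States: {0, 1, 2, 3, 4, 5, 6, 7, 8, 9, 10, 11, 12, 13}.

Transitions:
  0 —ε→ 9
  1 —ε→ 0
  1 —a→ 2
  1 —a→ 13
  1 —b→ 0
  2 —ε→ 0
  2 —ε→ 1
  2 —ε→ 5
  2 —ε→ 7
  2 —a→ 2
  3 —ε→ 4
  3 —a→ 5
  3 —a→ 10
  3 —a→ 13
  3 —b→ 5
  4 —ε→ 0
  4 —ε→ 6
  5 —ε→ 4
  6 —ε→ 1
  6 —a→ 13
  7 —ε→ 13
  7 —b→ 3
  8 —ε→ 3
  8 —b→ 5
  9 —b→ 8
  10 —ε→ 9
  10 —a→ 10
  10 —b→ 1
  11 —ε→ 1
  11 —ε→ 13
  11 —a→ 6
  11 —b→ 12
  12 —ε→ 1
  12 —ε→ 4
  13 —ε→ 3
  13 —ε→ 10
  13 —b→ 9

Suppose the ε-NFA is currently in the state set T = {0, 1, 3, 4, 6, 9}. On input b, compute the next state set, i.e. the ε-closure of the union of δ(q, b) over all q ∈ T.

{0, 1, 3, 4, 5, 6, 8, 9}

1 on b → {0}.
3 on b → {5}.
9 on b → {8}.
No b-transition from 0, 4, 6.
Union after reading b: {0, 5, 8}.
Now take the ε-closure:
From 0 via ε: add 9.
From 5 via ε: add 4.
From 8 via ε: add 3.
From 4 via ε: add 6.
From 6 via ε: add 1.
No new states can be added; the closed set is {0, 1, 3, 4, 5, 6, 8, 9}.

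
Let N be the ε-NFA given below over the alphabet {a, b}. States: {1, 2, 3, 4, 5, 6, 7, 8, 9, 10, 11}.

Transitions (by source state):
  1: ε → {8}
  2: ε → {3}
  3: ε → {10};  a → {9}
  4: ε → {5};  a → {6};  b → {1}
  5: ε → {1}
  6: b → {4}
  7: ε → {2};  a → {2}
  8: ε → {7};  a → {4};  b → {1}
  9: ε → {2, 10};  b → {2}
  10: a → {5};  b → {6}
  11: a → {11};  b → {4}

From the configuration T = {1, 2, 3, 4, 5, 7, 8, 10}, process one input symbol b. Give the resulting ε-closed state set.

{1, 2, 3, 6, 7, 8, 10}

4 on b → {1}.
8 on b → {1}.
10 on b → {6}.
No b-transition from 1, 2, 3, 5, 7.
Union after reading b: {1, 6}.
Now take the ε-closure:
From 1 via ε: add 8.
From 8 via ε: add 7.
From 7 via ε: add 2.
From 2 via ε: add 3.
From 3 via ε: add 10.
No new states can be added; the closed set is {1, 2, 3, 6, 7, 8, 10}.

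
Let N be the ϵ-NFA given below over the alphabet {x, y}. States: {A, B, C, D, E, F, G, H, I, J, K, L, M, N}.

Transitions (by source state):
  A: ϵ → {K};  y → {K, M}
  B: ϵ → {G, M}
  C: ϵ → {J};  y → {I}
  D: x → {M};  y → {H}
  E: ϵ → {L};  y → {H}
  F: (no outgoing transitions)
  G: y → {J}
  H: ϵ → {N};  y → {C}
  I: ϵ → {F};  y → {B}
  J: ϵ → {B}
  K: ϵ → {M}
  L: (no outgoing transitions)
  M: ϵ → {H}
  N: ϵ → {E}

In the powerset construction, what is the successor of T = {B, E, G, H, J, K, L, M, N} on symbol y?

E on y → {H}.
G on y → {J}.
H on y → {C}.
No y-transition from B, J, K, L, M, N.
Union after reading y: {C, H, J}.
Now take the ϵ-closure:
From H via ϵ: add N.
From J via ϵ: add B.
From B via ϵ: add G, M.
From N via ϵ: add E.
From E via ϵ: add L.
No new states can be added; the closed set is {B, C, E, G, H, J, L, M, N}.

{B, C, E, G, H, J, L, M, N}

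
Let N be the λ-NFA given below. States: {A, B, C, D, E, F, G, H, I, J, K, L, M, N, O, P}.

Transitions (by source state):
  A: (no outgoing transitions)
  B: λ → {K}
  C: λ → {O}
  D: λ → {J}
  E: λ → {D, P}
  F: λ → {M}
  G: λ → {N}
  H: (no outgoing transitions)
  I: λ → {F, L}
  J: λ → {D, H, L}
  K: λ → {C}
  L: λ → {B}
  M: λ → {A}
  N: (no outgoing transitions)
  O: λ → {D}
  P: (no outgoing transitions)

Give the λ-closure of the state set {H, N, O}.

Start with {H, N, O}.
From O via λ: add D.
From D via λ: add J.
From J via λ: add L.
From L via λ: add B.
From B via λ: add K.
From K via λ: add C.
No new states can be added; the closed set is {B, C, D, H, J, K, L, N, O}.

{B, C, D, H, J, K, L, N, O}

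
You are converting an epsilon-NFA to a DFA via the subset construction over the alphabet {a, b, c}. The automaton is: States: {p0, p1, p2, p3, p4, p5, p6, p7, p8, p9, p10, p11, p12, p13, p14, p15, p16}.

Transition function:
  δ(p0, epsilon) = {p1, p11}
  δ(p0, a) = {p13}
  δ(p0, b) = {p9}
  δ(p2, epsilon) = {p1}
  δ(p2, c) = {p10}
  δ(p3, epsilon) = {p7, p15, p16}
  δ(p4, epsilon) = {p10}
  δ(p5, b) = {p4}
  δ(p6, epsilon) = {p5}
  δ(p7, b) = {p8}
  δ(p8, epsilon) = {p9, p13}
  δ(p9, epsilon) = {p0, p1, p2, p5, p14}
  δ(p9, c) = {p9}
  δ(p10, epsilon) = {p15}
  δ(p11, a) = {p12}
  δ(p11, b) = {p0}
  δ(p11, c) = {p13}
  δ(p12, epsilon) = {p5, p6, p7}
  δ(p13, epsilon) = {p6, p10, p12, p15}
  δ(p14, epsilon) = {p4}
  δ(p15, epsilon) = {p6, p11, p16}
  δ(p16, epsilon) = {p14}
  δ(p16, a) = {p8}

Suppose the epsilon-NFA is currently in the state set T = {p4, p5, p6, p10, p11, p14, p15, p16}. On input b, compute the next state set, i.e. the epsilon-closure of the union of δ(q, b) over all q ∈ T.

p5 on b → {p4}.
p11 on b → {p0}.
No b-transition from p4, p6, p10, p14, p15, p16.
Union after reading b: {p0, p4}.
Now take the epsilon-closure:
From p0 via epsilon: add p1, p11.
From p4 via epsilon: add p10.
From p10 via epsilon: add p15.
From p15 via epsilon: add p6, p16.
From p6 via epsilon: add p5.
From p16 via epsilon: add p14.
No new states can be added; the closed set is {p0, p1, p4, p5, p6, p10, p11, p14, p15, p16}.

{p0, p1, p4, p5, p6, p10, p11, p14, p15, p16}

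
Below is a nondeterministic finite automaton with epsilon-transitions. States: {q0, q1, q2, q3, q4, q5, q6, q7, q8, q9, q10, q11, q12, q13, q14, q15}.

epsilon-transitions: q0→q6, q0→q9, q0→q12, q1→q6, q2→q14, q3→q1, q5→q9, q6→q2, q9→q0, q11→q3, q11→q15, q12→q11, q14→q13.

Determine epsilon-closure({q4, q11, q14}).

Start with {q4, q11, q14}.
From q11 via epsilon: add q3, q15.
From q14 via epsilon: add q13.
From q3 via epsilon: add q1.
From q1 via epsilon: add q6.
From q6 via epsilon: add q2.
No new states can be added; the closed set is {q1, q2, q3, q4, q6, q11, q13, q14, q15}.

{q1, q2, q3, q4, q6, q11, q13, q14, q15}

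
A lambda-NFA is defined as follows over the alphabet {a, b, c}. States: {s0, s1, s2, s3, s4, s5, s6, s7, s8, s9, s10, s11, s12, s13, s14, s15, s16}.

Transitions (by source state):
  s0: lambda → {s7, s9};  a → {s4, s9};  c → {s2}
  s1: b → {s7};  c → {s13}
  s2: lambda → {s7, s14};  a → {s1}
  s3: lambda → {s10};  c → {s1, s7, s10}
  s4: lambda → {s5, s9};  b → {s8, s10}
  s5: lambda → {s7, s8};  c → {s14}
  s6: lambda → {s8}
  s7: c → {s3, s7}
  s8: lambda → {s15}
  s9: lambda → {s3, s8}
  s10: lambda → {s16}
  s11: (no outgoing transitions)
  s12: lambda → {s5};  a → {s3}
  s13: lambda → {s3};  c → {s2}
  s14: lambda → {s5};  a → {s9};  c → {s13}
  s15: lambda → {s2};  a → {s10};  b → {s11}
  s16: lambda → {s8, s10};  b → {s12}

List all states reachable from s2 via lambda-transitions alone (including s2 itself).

Start with {s2}.
From s2 via lambda: add s7, s14.
From s14 via lambda: add s5.
From s5 via lambda: add s8.
From s8 via lambda: add s15.
No new states can be added; the closed set is {s2, s5, s7, s8, s14, s15}.

{s2, s5, s7, s8, s14, s15}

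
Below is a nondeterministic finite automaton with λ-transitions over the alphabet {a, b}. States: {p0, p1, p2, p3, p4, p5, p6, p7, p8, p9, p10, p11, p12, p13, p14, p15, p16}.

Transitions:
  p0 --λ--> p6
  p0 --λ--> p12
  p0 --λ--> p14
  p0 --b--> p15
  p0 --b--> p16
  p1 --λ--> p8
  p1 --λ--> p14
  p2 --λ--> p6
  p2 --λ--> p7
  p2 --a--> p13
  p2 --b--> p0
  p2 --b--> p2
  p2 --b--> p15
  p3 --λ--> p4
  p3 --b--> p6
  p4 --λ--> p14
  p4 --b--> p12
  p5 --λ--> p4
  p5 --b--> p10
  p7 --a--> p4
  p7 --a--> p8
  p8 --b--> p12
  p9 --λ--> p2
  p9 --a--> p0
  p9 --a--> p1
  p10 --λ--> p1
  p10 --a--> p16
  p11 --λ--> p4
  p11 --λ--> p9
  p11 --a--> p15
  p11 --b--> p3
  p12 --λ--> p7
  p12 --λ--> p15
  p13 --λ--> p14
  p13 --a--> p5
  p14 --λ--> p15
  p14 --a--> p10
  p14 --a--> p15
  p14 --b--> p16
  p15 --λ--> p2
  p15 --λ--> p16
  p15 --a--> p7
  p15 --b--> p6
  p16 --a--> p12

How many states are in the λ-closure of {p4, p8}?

8

Start with {p4, p8}.
From p4 via λ: add p14.
From p14 via λ: add p15.
From p15 via λ: add p2, p16.
From p2 via λ: add p6, p7.
λ-closure = {p2, p4, p6, p7, p8, p14, p15, p16}, which has 8 states.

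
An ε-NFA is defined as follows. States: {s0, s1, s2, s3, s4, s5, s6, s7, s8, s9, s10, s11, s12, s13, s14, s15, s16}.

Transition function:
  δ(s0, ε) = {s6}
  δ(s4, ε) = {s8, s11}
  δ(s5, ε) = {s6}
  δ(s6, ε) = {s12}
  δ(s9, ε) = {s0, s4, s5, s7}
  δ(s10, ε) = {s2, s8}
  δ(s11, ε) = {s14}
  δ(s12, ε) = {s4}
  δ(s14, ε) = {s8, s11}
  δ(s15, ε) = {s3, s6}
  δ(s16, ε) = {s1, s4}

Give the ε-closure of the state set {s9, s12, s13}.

{s0, s4, s5, s6, s7, s8, s9, s11, s12, s13, s14}

Start with {s9, s12, s13}.
From s9 via ε: add s0, s4, s5, s7.
From s0 via ε: add s6.
From s4 via ε: add s8, s11.
From s11 via ε: add s14.
No new states can be added; the closed set is {s0, s4, s5, s6, s7, s8, s9, s11, s12, s13, s14}.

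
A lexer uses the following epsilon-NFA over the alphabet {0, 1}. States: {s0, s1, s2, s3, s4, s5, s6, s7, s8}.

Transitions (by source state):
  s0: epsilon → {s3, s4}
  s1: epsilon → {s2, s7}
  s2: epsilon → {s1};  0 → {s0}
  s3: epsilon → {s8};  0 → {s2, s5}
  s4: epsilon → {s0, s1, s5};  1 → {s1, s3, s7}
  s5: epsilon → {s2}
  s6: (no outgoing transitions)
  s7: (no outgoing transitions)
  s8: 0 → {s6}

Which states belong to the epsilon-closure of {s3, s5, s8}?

{s1, s2, s3, s5, s7, s8}

Start with {s3, s5, s8}.
From s5 via epsilon: add s2.
From s2 via epsilon: add s1.
From s1 via epsilon: add s7.
No new states can be added; the closed set is {s1, s2, s3, s5, s7, s8}.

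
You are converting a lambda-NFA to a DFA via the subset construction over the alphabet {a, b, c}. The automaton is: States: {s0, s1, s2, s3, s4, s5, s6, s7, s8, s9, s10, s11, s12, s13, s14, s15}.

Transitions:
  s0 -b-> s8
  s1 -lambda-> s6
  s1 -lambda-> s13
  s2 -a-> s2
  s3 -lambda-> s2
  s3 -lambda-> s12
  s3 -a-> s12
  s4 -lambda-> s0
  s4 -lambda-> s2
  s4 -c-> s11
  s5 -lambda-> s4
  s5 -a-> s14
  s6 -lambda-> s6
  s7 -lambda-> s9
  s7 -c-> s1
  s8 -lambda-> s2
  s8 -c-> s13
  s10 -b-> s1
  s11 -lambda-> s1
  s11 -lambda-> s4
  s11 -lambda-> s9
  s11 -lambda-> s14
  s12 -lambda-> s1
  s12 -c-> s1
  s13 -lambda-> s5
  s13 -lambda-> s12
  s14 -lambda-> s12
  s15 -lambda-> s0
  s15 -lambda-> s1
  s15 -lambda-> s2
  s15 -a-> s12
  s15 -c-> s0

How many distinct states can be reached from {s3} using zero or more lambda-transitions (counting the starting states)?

Start with {s3}.
From s3 via lambda: add s2, s12.
From s12 via lambda: add s1.
From s1 via lambda: add s6, s13.
From s13 via lambda: add s5.
From s5 via lambda: add s4.
From s4 via lambda: add s0.
lambda-closure = {s0, s1, s2, s3, s4, s5, s6, s12, s13}, which has 9 states.

9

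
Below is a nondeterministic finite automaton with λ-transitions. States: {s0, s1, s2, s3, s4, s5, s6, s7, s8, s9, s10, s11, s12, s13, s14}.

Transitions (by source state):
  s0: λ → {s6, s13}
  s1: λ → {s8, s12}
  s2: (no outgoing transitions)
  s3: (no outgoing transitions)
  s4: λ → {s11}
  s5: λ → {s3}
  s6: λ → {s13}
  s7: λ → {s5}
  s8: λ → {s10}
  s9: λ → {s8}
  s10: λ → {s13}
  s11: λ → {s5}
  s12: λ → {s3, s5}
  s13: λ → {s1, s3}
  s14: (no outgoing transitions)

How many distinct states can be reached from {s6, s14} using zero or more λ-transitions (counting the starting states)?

Start with {s6, s14}.
From s6 via λ: add s13.
From s13 via λ: add s1, s3.
From s1 via λ: add s8, s12.
From s8 via λ: add s10.
From s12 via λ: add s5.
λ-closure = {s1, s3, s5, s6, s8, s10, s12, s13, s14}, which has 9 states.

9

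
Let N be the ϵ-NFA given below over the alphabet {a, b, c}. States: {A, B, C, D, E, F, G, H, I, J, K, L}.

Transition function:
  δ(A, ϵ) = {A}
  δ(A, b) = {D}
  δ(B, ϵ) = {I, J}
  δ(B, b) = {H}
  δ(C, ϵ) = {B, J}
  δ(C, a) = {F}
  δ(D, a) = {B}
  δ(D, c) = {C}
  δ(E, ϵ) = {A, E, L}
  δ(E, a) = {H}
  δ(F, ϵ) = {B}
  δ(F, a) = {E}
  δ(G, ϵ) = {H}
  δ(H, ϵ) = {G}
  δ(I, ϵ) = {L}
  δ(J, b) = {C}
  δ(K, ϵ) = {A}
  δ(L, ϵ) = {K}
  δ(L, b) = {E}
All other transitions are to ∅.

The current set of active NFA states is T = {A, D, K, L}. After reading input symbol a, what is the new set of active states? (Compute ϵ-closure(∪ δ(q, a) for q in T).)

D on a → {B}.
No a-transition from A, K, L.
Union after reading a: {B}.
Now take the ϵ-closure:
From B via ϵ: add I, J.
From I via ϵ: add L.
From L via ϵ: add K.
From K via ϵ: add A.
No new states can be added; the closed set is {A, B, I, J, K, L}.

{A, B, I, J, K, L}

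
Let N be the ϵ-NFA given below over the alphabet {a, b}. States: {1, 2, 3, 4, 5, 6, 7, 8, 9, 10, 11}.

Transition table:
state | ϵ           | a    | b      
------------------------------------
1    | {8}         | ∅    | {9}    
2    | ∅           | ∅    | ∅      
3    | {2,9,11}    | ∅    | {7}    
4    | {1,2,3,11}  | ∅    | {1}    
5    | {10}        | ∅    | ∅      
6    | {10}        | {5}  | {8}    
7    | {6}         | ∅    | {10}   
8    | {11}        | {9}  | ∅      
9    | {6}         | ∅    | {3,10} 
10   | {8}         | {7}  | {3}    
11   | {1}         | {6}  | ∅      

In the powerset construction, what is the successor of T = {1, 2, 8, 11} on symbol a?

8 on a → {9}.
11 on a → {6}.
No a-transition from 1, 2.
Union after reading a: {6, 9}.
Now take the ϵ-closure:
From 6 via ϵ: add 10.
From 10 via ϵ: add 8.
From 8 via ϵ: add 11.
From 11 via ϵ: add 1.
No new states can be added; the closed set is {1, 6, 8, 9, 10, 11}.

{1, 6, 8, 9, 10, 11}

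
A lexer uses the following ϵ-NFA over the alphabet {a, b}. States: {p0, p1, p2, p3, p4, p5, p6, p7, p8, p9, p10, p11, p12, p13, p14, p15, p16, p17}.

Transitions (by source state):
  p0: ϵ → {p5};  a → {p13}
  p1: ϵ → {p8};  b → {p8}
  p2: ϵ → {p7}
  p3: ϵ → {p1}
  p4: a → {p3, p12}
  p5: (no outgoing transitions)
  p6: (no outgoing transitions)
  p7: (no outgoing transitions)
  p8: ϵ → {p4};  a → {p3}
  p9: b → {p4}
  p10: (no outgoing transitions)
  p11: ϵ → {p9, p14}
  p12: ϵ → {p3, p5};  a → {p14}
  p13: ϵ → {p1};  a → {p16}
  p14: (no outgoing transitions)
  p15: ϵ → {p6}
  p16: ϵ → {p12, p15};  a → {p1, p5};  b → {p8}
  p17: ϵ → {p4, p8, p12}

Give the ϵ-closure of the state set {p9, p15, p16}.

Start with {p9, p15, p16}.
From p15 via ϵ: add p6.
From p16 via ϵ: add p12.
From p12 via ϵ: add p3, p5.
From p3 via ϵ: add p1.
From p1 via ϵ: add p8.
From p8 via ϵ: add p4.
No new states can be added; the closed set is {p1, p3, p4, p5, p6, p8, p9, p12, p15, p16}.

{p1, p3, p4, p5, p6, p8, p9, p12, p15, p16}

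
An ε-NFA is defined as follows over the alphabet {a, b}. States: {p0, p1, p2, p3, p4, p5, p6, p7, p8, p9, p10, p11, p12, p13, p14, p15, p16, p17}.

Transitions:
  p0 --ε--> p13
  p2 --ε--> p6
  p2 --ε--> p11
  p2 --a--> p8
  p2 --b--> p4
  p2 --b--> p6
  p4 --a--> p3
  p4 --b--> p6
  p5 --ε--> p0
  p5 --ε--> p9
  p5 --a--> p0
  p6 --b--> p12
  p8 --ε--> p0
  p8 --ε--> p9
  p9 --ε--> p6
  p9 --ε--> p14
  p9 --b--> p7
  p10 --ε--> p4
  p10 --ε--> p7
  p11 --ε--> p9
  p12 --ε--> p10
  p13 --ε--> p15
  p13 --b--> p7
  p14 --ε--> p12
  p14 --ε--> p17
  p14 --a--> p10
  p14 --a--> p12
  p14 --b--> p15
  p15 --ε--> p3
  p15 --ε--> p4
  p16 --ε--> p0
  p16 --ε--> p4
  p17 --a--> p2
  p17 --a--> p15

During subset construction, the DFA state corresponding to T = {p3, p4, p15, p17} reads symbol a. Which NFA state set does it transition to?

{p2, p3, p4, p6, p7, p9, p10, p11, p12, p14, p15, p17}

p4 on a → {p3}.
p17 on a → {p2, p15}.
No a-transition from p3, p15.
Union after reading a: {p2, p3, p15}.
Now take the ε-closure:
From p2 via ε: add p6, p11.
From p15 via ε: add p4.
From p11 via ε: add p9.
From p9 via ε: add p14.
From p14 via ε: add p12, p17.
From p12 via ε: add p10.
From p10 via ε: add p7.
No new states can be added; the closed set is {p2, p3, p4, p6, p7, p9, p10, p11, p12, p14, p15, p17}.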